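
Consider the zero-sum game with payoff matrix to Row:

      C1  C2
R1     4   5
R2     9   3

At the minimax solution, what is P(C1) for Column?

2/7

Row minima: R1 → 4, R2 → 3; maximin = 4.
Column maxima: C1 → 9, C2 → 5; minimax = 5.
4 ≠ 5, so there is no saddle point; optimal play is mixed.
Let Row play R1 with probability p. Expected payoff against C1: 4p + 9(1−p) = −5p + 9; against C2: 5p + 3(1−p) = 2p + 3.
Setting these equal: −5p + 9 = 2p + 3 ⇒ −7p = -6 ⇒ p = 6/7, and the value is (-5)·(6/7) + 9 = 33/7.
For Column: with q = P(C1), equating R1's and R2's payoffs gives −q + 5 = 6q + 3 ⇒ q = 2/7.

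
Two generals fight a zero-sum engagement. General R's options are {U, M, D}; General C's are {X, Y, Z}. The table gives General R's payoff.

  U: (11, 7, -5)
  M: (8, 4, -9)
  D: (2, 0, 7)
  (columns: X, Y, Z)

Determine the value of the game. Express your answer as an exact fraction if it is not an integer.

49/19

Row minima: U → -5, M → -9, D → 0; maximin = 0.
Column maxima: X → 11, Y → 7, Z → 7; minimax = 7.
0 ≠ 7, so there is no saddle point; optimal play is mixed.
M is strictly dominated by U, so General R never plays it.
X is strictly dominated by Y (it gives General R strictly more in every row), so General C never plays it.
On the remaining 2×2 (U, D vs Y, Z):
Let General R play U with probability p. Expected payoff against Y: 7p + 0(1−p) = 7p; against Z: (-5)p + 7(1−p) = −12p + 7.
Setting these equal: 7p = −12p + 7 ⇒ 19p = 7 ⇒ p = 7/19, and the value is (7)·(7/19) = 49/19.
For General C: with q = P(Y), equating U's and D's payoffs gives 12q − 5 = −7q + 7 ⇒ q = 12/19.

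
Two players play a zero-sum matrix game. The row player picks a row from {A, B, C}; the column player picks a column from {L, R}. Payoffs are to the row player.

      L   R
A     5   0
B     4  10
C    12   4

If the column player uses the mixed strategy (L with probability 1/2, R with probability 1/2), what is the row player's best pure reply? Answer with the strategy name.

C

Expected payoff of A: (1/2)·5 + (1/2)·0 = 5/2.
Expected payoff of B: (1/2)·4 + (1/2)·10 = 7.
Expected payoff of C: (1/2)·12 + (1/2)·4 = 8.
The largest is 8, so the row player's best response is C.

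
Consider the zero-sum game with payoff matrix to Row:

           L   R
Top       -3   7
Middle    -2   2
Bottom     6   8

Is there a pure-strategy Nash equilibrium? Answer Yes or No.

Row minima: Top → -3, Middle → -2, Bottom → 6; maximin = 6.
Column maxima: L → 6, R → 8; minimax = 6.
maximin = minimax = 6, so a saddle point exists.

Yes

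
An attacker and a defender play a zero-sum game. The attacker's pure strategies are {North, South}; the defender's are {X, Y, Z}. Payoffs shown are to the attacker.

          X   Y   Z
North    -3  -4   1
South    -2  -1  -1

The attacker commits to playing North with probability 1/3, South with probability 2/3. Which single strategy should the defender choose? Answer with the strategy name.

X

If the defender plays X, the attacker's expected payoff is (1/3)·(-3) + (2/3)·(-2) = -7/3.
If the defender plays Y, the attacker's expected payoff is (1/3)·(-4) + (2/3)·(-1) = -2.
If the defender plays Z, the attacker's expected payoff is (1/3)·1 + (2/3)·(-1) = -1/3.
The defender minimizes the attacker's payoff; the smallest is -7/3, so the best response is X.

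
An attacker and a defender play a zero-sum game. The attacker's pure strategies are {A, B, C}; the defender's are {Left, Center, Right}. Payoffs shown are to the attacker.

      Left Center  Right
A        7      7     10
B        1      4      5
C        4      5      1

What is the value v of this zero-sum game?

Row minima: A → 7, B → 1, C → 1; maximin = 7.
Column maxima: Left → 7, Center → 7, Right → 10; minimax = 7.
Since maximin = minimax = 7, there is a saddle point and the value is 7.

7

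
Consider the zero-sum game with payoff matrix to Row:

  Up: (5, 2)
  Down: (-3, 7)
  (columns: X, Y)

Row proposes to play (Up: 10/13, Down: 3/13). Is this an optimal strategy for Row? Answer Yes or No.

Against X this mix gives (10/13)·5 + (3/13)·(-3) = 41/13.
Against Y this mix gives (10/13)·2 + (3/13)·7 = 41/13.
All of Column's active replies (X, Y) yield 41/13, and no column does worse for Row. The mix makes Column indifferent and guarantees 41/13, so it is optimal.

Yes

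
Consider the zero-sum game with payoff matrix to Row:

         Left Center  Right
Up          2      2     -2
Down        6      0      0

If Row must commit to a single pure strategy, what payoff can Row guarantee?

0

Row minima: Up → -2, Down → 0.
The best of these is 0.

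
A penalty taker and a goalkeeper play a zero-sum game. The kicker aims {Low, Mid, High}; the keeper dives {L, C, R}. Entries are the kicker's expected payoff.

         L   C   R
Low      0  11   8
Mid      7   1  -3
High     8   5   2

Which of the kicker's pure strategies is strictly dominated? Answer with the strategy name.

Mid

High gives a strictly higher payoff than Mid against every column: 8 > 7, 5 > 1, 2 > -3.
So Mid is strictly dominated and the kicker never plays it.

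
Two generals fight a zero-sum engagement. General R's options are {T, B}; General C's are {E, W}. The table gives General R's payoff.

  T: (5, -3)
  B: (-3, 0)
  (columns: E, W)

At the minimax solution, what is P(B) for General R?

8/11

Row minima: T → -3, B → -3; maximin = -3.
Column maxima: E → 5, W → 0; minimax = 0.
-3 ≠ 0, so there is no saddle point; optimal play is mixed.
Let General R play T with probability p. Expected payoff against E: 5p + (-3)(1−p) = 8p − 3; against W: (-3)p + 0(1−p) = −3p.
Setting these equal: 8p − 3 = −3p ⇒ 11p = 3 ⇒ p = 3/11, and the value is (8)·(3/11) − 3 = -9/11.
For General C: with q = P(E), equating T's and B's payoffs gives 8q − 3 = −3q ⇒ q = 3/11.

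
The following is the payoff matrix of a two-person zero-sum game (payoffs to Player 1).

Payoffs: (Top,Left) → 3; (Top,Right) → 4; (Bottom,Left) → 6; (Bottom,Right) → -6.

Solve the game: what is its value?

42/13

Row minima: Top → 3, Bottom → -6; maximin = 3.
Column maxima: Left → 6, Right → 4; minimax = 4.
3 ≠ 4, so there is no saddle point; optimal play is mixed.
Let Player 1 play Top with probability p. Expected payoff against Left: 3p + 6(1−p) = −3p + 6; against Right: 4p + (-6)(1−p) = 10p − 6.
Setting these equal: −3p + 6 = 10p − 6 ⇒ −13p = -12 ⇒ p = 12/13, and the value is (-3)·(12/13) + 6 = 42/13.
For Player 2: with q = P(Left), equating Top's and Bottom's payoffs gives −q + 4 = 12q − 6 ⇒ q = 10/13.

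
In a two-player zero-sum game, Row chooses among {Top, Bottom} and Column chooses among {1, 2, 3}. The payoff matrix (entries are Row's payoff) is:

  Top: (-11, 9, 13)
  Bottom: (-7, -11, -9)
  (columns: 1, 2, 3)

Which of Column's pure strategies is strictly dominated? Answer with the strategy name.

3

2 holds Row's payoff strictly below 3 in every row: 9 < 13, -11 < -9.
So 3 is strictly dominated for Column.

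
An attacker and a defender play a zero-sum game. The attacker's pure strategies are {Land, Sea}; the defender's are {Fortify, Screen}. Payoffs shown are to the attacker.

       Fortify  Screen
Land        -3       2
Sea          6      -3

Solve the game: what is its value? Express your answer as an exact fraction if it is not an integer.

Row minima: Land → -3, Sea → -3; maximin = -3.
Column maxima: Fortify → 6, Screen → 2; minimax = 2.
-3 ≠ 2, so there is no saddle point; optimal play is mixed.
Let the attacker play Land with probability p. Expected payoff against Fortify: (-3)p + 6(1−p) = −9p + 6; against Screen: 2p + (-3)(1−p) = 5p − 3.
Setting these equal: −9p + 6 = 5p − 3 ⇒ −14p = -9 ⇒ p = 9/14, and the value is (-9)·(9/14) + 6 = 3/14.
For the defender: with q = P(Fortify), equating Land's and Sea's payoffs gives −5q + 2 = 9q − 3 ⇒ q = 5/14.

3/14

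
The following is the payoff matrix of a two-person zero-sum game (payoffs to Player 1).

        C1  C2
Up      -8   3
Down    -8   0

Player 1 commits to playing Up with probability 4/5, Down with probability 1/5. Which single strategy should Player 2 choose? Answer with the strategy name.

C1

If Player 2 plays C1, Player 1's expected payoff is (4/5)·(-8) + (1/5)·(-8) = -8.
If Player 2 plays C2, Player 1's expected payoff is (4/5)·3 + (1/5)·0 = 12/5.
Player 2 minimizes Player 1's payoff; the smallest is -8, so the best response is C1.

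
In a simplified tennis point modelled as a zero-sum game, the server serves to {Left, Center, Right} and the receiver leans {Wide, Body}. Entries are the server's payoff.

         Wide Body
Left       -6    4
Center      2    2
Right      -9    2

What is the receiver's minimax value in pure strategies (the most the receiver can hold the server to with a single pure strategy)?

2

Column maxima: Wide → 2, Body → 4.
The smallest of these is 2.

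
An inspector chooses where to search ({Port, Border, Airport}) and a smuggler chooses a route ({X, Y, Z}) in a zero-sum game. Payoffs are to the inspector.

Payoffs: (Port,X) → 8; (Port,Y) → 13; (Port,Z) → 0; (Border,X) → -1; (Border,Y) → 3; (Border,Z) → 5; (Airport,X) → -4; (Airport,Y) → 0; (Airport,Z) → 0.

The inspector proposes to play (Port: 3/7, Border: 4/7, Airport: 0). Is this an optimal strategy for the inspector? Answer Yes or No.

Against X this mix gives (3/7)·8 + (4/7)·(-1) = 20/7.
Against Y this mix gives (3/7)·13 + (4/7)·3 = 51/7.
Against Z this mix gives (3/7)·0 + (4/7)·5 = 20/7.
All of the smuggler's active replies (X, Z) yield 20/7, and no column does worse for the inspector. The mix makes the smuggler indifferent and guarantees 20/7, so it is optimal.

Yes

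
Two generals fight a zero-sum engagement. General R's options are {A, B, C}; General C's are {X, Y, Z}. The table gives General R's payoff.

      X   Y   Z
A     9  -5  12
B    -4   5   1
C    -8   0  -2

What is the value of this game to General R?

25/23

Row minima: A → -5, B → -4, C → -8; maximin = -4.
Column maxima: X → 9, Y → 5, Z → 12; minimax = 5.
-4 ≠ 5, so there is no saddle point; optimal play is mixed.
C is strictly dominated by B, so General R never plays it.
Z is strictly dominated by X (it gives General R strictly more in every row), so General C never plays it.
On the remaining 2×2 (A, B vs X, Y):
Let General R play A with probability p. Expected payoff against X: 9p + (-4)(1−p) = 13p − 4; against Y: (-5)p + 5(1−p) = −10p + 5.
Setting these equal: 13p − 4 = −10p + 5 ⇒ 23p = 9 ⇒ p = 9/23, and the value is (13)·(9/23) − 4 = 25/23.
For General C: with q = P(X), equating A's and B's payoffs gives 14q − 5 = −9q + 5 ⇒ q = 10/23.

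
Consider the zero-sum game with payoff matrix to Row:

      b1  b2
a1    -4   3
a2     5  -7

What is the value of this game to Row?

-13/19

Row minima: a1 → -4, a2 → -7; maximin = -4.
Column maxima: b1 → 5, b2 → 3; minimax = 3.
-4 ≠ 3, so there is no saddle point; optimal play is mixed.
Let Row play a1 with probability p. Expected payoff against b1: (-4)p + 5(1−p) = −9p + 5; against b2: 3p + (-7)(1−p) = 10p − 7.
Setting these equal: −9p + 5 = 10p − 7 ⇒ −19p = -12 ⇒ p = 12/19, and the value is (-9)·(12/19) + 5 = -13/19.
For Column: with q = P(b1), equating a1's and a2's payoffs gives −7q + 3 = 12q − 7 ⇒ q = 10/19.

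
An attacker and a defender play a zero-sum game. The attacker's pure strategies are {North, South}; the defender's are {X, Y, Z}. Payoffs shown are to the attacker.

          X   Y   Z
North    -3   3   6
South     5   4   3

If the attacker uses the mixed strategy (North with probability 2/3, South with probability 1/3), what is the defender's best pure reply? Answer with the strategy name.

If the defender plays X, the attacker's expected payoff is (2/3)·(-3) + (1/3)·5 = -1/3.
If the defender plays Y, the attacker's expected payoff is (2/3)·3 + (1/3)·4 = 10/3.
If the defender plays Z, the attacker's expected payoff is (2/3)·6 + (1/3)·3 = 5.
The defender minimizes the attacker's payoff; the smallest is -1/3, so the best response is X.

X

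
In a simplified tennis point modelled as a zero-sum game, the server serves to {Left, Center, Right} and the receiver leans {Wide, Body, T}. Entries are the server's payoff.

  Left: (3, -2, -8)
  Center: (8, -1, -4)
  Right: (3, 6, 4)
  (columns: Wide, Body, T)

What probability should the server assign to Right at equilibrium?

Row minima: Left → -8, Center → -4, Right → 3; maximin = 3.
Column maxima: Wide → 8, Body → 6, T → 4; minimax = 4.
3 ≠ 4, so there is no saddle point; optimal play is mixed.
Left is strictly dominated by Center, so the server never plays it.
Body is strictly dominated by T (it gives the server strictly more in every row), so the receiver never plays it.
On the remaining 2×2 (Center, Right vs Wide, T):
Let the server play Center with probability p. Expected payoff against Wide: 8p + 3(1−p) = 5p + 3; against T: (-4)p + 4(1−p) = −8p + 4.
Setting these equal: 5p + 3 = −8p + 4 ⇒ 13p = 1 ⇒ p = 1/13, and the value is (5)·(1/13) + 3 = 44/13.
For the receiver: with q = P(Wide), equating Center's and Right's payoffs gives 12q − 4 = −q + 4 ⇒ q = 8/13.

12/13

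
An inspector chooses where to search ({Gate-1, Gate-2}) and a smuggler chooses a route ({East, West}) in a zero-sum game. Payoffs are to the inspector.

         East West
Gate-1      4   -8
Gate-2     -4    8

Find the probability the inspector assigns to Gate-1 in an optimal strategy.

Row minima: Gate-1 → -8, Gate-2 → -4; maximin = -4.
Column maxima: East → 4, West → 8; minimax = 4.
-4 ≠ 4, so there is no saddle point; optimal play is mixed.
Let the inspector play Gate-1 with probability p. Expected payoff against East: 4p + (-4)(1−p) = 8p − 4; against West: (-8)p + 8(1−p) = −16p + 8.
Setting these equal: 8p − 4 = −16p + 8 ⇒ 24p = 12 ⇒ p = 1/2, and the value is (8)·(1/2) − 4 = 0.
For the smuggler: with q = P(East), equating Gate-1's and Gate-2's payoffs gives 12q − 8 = −12q + 8 ⇒ q = 2/3.

1/2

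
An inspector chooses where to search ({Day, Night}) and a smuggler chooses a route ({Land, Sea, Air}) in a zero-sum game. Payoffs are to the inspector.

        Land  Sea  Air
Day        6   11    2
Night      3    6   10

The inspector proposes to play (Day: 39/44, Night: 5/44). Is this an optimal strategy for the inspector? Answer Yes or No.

Against Land this mix gives (39/44)·6 + (5/44)·3 = 249/44.
Against Sea this mix gives (39/44)·11 + (5/44)·6 = 459/44.
Against Air this mix gives (39/44)·2 + (5/44)·10 = 32/11.
The smuggler will play Air, holding the inspector to 32/11. Shifting weight toward the row that does better against Air would raise this floor (the equalizing mix achieves 54/11 against both Air and Land), so the proposed strategy is not optimal.

No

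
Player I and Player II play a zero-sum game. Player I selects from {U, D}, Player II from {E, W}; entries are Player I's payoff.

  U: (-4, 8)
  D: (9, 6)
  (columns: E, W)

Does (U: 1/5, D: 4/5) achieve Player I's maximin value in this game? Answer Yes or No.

Yes

Against E this mix gives (1/5)·(-4) + (4/5)·9 = 32/5.
Against W this mix gives (1/5)·8 + (4/5)·6 = 32/5.
All of Player II's active replies (E, W) yield 32/5, and no column does worse for Player I. The mix makes Player II indifferent and guarantees 32/5, so it is optimal.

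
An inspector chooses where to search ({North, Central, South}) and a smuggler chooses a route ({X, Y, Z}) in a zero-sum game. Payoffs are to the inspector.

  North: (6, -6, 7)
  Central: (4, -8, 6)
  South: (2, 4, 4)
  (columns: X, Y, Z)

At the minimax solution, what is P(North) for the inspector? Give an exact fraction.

1/7

Row minima: North → -6, Central → -8, South → 2; maximin = 2.
Column maxima: X → 6, Y → 4, Z → 7; minimax = 4.
2 ≠ 4, so there is no saddle point; optimal play is mixed.
Central is strictly dominated by North, so the inspector never plays it.
Z is strictly dominated by X (it gives the inspector strictly more in every row), so the smuggler never plays it.
On the remaining 2×2 (North, South vs X, Y):
Let the inspector play North with probability p. Expected payoff against X: 6p + 2(1−p) = 4p + 2; against Y: (-6)p + 4(1−p) = −10p + 4.
Setting these equal: 4p + 2 = −10p + 4 ⇒ 14p = 2 ⇒ p = 1/7, and the value is (4)·(1/7) + 2 = 18/7.
For the smuggler: with q = P(X), equating North's and South's payoffs gives 12q − 6 = −2q + 4 ⇒ q = 5/7.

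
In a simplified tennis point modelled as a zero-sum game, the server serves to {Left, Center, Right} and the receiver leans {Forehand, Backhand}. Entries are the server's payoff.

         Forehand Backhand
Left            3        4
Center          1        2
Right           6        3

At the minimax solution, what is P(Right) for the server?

Row minima: Left → 3, Center → 1, Right → 3; maximin = 3.
Column maxima: Forehand → 6, Backhand → 4; minimax = 4.
3 ≠ 4, so there is no saddle point; optimal play is mixed.
Center is strictly dominated by Left, so the server never plays it.
On the remaining 2×2 (Left, Right vs Forehand, Backhand):
Let the server play Left with probability p. Expected payoff against Forehand: 3p + 6(1−p) = −3p + 6; against Backhand: 4p + 3(1−p) = p + 3.
Setting these equal: −3p + 6 = p + 3 ⇒ −4p = -3 ⇒ p = 3/4, and the value is (-3)·(3/4) + 6 = 15/4.
For the receiver: with q = P(Forehand), equating Left's and Right's payoffs gives −q + 4 = 3q + 3 ⇒ q = 1/4.

1/4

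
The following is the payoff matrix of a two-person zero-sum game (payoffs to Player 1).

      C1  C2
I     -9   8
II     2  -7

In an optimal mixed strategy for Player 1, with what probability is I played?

Row minima: I → -9, II → -7; maximin = -7.
Column maxima: C1 → 2, C2 → 8; minimax = 2.
-7 ≠ 2, so there is no saddle point; optimal play is mixed.
Let Player 1 play I with probability p. Expected payoff against C1: (-9)p + 2(1−p) = −11p + 2; against C2: 8p + (-7)(1−p) = 15p − 7.
Setting these equal: −11p + 2 = 15p − 7 ⇒ −26p = -9 ⇒ p = 9/26, and the value is (-11)·(9/26) + 2 = -47/26.
For Player 2: with q = P(C1), equating I's and II's payoffs gives −17q + 8 = 9q − 7 ⇒ q = 15/26.

9/26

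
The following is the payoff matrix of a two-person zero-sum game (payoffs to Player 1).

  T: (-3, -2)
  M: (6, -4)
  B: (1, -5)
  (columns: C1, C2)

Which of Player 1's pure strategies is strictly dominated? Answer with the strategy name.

M gives a strictly higher payoff than B against every column: 6 > 1, -4 > -5.
So B is strictly dominated and Player 1 never plays it.

B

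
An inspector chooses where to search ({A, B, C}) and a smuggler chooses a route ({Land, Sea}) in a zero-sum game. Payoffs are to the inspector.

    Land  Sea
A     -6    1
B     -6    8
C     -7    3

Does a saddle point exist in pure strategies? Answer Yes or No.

Yes

Row minima: A → -6, B → -6, C → -7; maximin = -6.
Column maxima: Land → -6, Sea → 8; minimax = -6.
maximin = minimax = -6, so a saddle point exists.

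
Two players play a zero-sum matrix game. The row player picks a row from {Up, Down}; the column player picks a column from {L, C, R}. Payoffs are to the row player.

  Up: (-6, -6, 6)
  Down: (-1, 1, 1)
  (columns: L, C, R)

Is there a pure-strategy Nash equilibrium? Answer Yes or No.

Yes

Row minima: Up → -6, Down → -1; maximin = -1.
Column maxima: L → -1, C → 1, R → 6; minimax = -1.
maximin = minimax = -1, so a saddle point exists.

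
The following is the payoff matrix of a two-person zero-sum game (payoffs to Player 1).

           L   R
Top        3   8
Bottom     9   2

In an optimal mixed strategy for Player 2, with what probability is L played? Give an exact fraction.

1/2

Row minima: Top → 3, Bottom → 2; maximin = 3.
Column maxima: L → 9, R → 8; minimax = 8.
3 ≠ 8, so there is no saddle point; optimal play is mixed.
Let Player 1 play Top with probability p. Expected payoff against L: 3p + 9(1−p) = −6p + 9; against R: 8p + 2(1−p) = 6p + 2.
Setting these equal: −6p + 9 = 6p + 2 ⇒ −12p = -7 ⇒ p = 7/12, and the value is (-6)·(7/12) + 9 = 11/2.
For Player 2: with q = P(L), equating Top's and Bottom's payoffs gives −5q + 8 = 7q + 2 ⇒ q = 1/2.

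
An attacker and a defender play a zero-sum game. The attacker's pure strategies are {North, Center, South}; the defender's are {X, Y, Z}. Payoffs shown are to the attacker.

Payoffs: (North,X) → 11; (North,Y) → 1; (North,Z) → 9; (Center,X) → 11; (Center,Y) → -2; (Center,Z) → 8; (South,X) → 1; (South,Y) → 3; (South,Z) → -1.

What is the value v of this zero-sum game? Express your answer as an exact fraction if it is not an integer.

Row minima: North → 1, Center → -2, South → -1; maximin = 1.
Column maxima: X → 11, Y → 3, Z → 9; minimax = 3.
1 ≠ 3, so there is no saddle point; optimal play is mixed.
X is strictly dominated by Z (it gives the attacker strictly more in every row), so the defender never plays it.
With X eliminated, Center is strictly dominated by North (North gives the attacker strictly more in every remaining column), so the attacker never plays it.
On the remaining 2×2 (North, South vs Y, Z):
Let the attacker play North with probability p. Expected payoff against Y: 1p + 3(1−p) = −2p + 3; against Z: 9p + (-1)(1−p) = 10p − 1.
Setting these equal: −2p + 3 = 10p − 1 ⇒ −12p = -4 ⇒ p = 1/3, and the value is (-2)·(1/3) + 3 = 7/3.
For the defender: with q = P(Y), equating North's and South's payoffs gives −8q + 9 = 4q − 1 ⇒ q = 5/6.

7/3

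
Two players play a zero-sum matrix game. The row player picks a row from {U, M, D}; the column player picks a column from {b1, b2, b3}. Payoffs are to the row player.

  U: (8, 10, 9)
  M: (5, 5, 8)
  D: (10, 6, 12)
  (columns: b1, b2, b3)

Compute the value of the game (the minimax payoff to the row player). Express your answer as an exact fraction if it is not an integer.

Row minima: U → 8, M → 5, D → 6; maximin = 8.
Column maxima: b1 → 10, b2 → 10, b3 → 12; minimax = 10.
8 ≠ 10, so there is no saddle point; optimal play is mixed.
M is strictly dominated by U, so the row player never plays it.
b3 is strictly dominated by b1 (it gives the row player strictly more in every row), so the column player never plays it.
On the remaining 2×2 (U, D vs b1, b2):
Let the row player play U with probability p. Expected payoff against b1: 8p + 10(1−p) = −2p + 10; against b2: 10p + 6(1−p) = 4p + 6.
Setting these equal: −2p + 10 = 4p + 6 ⇒ −6p = -4 ⇒ p = 2/3, and the value is (-2)·(2/3) + 10 = 26/3.
For the column player: with q = P(b1), equating U's and D's payoffs gives −2q + 10 = 4q + 6 ⇒ q = 2/3.

26/3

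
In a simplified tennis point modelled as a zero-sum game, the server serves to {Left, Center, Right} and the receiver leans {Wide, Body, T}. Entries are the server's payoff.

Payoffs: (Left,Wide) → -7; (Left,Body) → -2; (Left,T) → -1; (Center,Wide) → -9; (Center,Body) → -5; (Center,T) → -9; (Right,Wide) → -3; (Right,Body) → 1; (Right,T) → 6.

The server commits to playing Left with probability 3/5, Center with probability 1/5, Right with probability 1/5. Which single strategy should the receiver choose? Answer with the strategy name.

Wide

If the receiver plays Wide, the server's expected payoff is (3/5)·(-7) + (1/5)·(-9) + (1/5)·(-3) = -33/5.
If the receiver plays Body, the server's expected payoff is (3/5)·(-2) + (1/5)·(-5) + (1/5)·1 = -2.
If the receiver plays T, the server's expected payoff is (3/5)·(-1) + (1/5)·(-9) + (1/5)·6 = -6/5.
The receiver minimizes the server's payoff; the smallest is -33/5, so the best response is Wide.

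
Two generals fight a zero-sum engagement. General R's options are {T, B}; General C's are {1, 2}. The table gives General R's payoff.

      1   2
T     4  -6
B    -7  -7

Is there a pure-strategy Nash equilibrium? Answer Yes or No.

Yes

Row minima: T → -6, B → -7; maximin = -6.
Column maxima: 1 → 4, 2 → -6; minimax = -6.
maximin = minimax = -6, so a saddle point exists.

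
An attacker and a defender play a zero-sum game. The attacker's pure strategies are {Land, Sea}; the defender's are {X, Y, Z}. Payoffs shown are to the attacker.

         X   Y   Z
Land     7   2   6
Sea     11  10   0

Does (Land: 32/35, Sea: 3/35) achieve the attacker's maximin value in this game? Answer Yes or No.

No

Against X this mix gives (32/35)·7 + (3/35)·11 = 257/35.
Against Y this mix gives (32/35)·2 + (3/35)·10 = 94/35.
Against Z this mix gives (32/35)·6 + (3/35)·0 = 192/35.
The defender will play Y, holding the attacker to 94/35. Shifting weight toward the row that does better against Y would raise this floor (the equalizing mix achieves 30/7 against both Y and Z), so the proposed strategy is not optimal.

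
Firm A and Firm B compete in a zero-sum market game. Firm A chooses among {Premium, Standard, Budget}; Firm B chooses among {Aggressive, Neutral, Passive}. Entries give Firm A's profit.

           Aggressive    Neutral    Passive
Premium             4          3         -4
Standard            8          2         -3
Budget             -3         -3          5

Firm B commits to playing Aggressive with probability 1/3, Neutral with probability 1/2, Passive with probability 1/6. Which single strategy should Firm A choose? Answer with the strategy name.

Standard

Expected payoff of Premium: (1/3)·4 + (1/2)·3 + (1/6)·(-4) = 13/6.
Expected payoff of Standard: (1/3)·8 + (1/2)·2 + (1/6)·(-3) = 19/6.
Expected payoff of Budget: (1/3)·(-3) + (1/2)·(-3) + (1/6)·5 = -5/3.
The largest is 19/6, so Firm A's best response is Standard.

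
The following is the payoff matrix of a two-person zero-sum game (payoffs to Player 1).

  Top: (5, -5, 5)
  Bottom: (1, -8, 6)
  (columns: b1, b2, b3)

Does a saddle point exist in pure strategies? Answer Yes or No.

Yes

Row minima: Top → -5, Bottom → -8; maximin = -5.
Column maxima: b1 → 5, b2 → -5, b3 → 6; minimax = -5.
maximin = minimax = -5, so a saddle point exists.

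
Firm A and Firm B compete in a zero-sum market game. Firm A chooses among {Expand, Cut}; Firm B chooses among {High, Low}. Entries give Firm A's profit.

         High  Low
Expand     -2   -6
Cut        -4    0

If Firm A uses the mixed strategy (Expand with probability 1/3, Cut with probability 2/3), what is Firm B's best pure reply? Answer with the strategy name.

If Firm B plays High, Firm A's expected payoff is (1/3)·(-2) + (2/3)·(-4) = -10/3.
If Firm B plays Low, Firm A's expected payoff is (1/3)·(-6) + (2/3)·0 = -2.
Firm B minimizes Firm A's payoff; the smallest is -10/3, so the best response is High.

High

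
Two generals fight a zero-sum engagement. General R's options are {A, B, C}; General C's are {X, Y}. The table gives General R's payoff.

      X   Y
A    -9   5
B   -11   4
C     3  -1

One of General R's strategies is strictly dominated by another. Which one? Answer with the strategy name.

A gives a strictly higher payoff than B against every column: -9 > -11, 5 > 4.
So B is strictly dominated and General R never plays it.

B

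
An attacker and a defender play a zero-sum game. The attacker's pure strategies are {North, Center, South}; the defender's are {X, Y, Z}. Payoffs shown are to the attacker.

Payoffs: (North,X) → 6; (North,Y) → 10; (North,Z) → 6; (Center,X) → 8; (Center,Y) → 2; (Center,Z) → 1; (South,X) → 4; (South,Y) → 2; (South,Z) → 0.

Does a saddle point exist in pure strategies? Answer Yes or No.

Yes

Row minima: North → 6, Center → 1, South → 0; maximin = 6.
Column maxima: X → 8, Y → 10, Z → 6; minimax = 6.
maximin = minimax = 6, so a saddle point exists.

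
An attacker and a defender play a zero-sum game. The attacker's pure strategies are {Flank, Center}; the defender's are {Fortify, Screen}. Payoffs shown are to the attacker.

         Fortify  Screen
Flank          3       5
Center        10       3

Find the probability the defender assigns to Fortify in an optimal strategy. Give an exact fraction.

2/9

Row minima: Flank → 3, Center → 3; maximin = 3.
Column maxima: Fortify → 10, Screen → 5; minimax = 5.
3 ≠ 5, so there is no saddle point; optimal play is mixed.
Let the attacker play Flank with probability p. Expected payoff against Fortify: 3p + 10(1−p) = −7p + 10; against Screen: 5p + 3(1−p) = 2p + 3.
Setting these equal: −7p + 10 = 2p + 3 ⇒ −9p = -7 ⇒ p = 7/9, and the value is (-7)·(7/9) + 10 = 41/9.
For the defender: with q = P(Fortify), equating Flank's and Center's payoffs gives −2q + 5 = 7q + 3 ⇒ q = 2/9.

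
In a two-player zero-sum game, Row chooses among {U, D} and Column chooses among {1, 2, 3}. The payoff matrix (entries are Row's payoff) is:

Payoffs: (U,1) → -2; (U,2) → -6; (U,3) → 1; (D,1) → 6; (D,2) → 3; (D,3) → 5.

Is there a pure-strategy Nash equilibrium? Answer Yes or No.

Yes

Row minima: U → -6, D → 3; maximin = 3.
Column maxima: 1 → 6, 2 → 3, 3 → 5; minimax = 3.
maximin = minimax = 3, so a saddle point exists.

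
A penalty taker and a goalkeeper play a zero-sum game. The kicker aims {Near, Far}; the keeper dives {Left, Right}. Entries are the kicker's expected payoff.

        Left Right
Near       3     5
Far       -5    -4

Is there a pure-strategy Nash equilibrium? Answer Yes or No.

Row minima: Near → 3, Far → -5; maximin = 3.
Column maxima: Left → 3, Right → 5; minimax = 3.
maximin = minimax = 3, so a saddle point exists.

Yes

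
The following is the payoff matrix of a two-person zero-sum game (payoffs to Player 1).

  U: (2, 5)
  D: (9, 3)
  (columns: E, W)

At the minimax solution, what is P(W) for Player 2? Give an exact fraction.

7/9

Row minima: U → 2, D → 3; maximin = 3.
Column maxima: E → 9, W → 5; minimax = 5.
3 ≠ 5, so there is no saddle point; optimal play is mixed.
Let Player 1 play U with probability p. Expected payoff against E: 2p + 9(1−p) = −7p + 9; against W: 5p + 3(1−p) = 2p + 3.
Setting these equal: −7p + 9 = 2p + 3 ⇒ −9p = -6 ⇒ p = 2/3, and the value is (-7)·(2/3) + 9 = 13/3.
For Player 2: with q = P(E), equating U's and D's payoffs gives −3q + 5 = 6q + 3 ⇒ q = 2/9.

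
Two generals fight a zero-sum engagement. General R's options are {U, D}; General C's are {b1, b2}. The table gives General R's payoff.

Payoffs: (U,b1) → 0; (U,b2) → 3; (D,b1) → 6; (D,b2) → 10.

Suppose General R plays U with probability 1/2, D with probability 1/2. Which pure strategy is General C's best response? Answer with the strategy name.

b1

If General C plays b1, General R's expected payoff is (1/2)·0 + (1/2)·6 = 3.
If General C plays b2, General R's expected payoff is (1/2)·3 + (1/2)·10 = 13/2.
General C minimizes General R's payoff; the smallest is 3, so the best response is b1.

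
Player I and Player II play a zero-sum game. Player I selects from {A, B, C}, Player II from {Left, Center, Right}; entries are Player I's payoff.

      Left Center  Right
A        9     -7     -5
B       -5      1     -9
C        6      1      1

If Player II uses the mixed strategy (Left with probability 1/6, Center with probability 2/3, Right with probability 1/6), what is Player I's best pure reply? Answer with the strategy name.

Expected payoff of A: (1/6)·9 + (2/3)·(-7) + (1/6)·(-5) = -4.
Expected payoff of B: (1/6)·(-5) + (2/3)·1 + (1/6)·(-9) = -5/3.
Expected payoff of C: (1/6)·6 + (2/3)·1 + (1/6)·1 = 11/6.
The largest is 11/6, so Player I's best response is C.

C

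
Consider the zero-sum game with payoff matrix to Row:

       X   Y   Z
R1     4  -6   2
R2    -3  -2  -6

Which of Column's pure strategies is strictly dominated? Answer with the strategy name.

X

Z holds Row's payoff strictly below X in every row: 2 < 4, -6 < -3.
So X is strictly dominated for Column.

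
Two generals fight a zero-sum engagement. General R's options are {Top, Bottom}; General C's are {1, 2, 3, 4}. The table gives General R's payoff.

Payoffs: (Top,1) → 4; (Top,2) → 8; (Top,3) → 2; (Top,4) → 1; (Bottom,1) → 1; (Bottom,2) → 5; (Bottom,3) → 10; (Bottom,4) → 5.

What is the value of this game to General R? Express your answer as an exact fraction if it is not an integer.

Row minima: Top → 1, Bottom → 1; maximin = 1.
Column maxima: 1 → 4, 2 → 8, 3 → 10, 4 → 5; minimax = 4.
1 ≠ 4, so there is no saddle point; optimal play is mixed.
2 is strictly dominated by 1 (it gives General R strictly more in every row), so General C never plays it.
3 is strictly dominated by 4 (it gives General R strictly more in every row), so General C never plays it.
On the remaining 2×2 (Top, Bottom vs 1, 4):
Let General R play Top with probability p. Expected payoff against 1: 4p + 1(1−p) = 3p + 1; against 4: 1p + 5(1−p) = −4p + 5.
Setting these equal: 3p + 1 = −4p + 5 ⇒ 7p = 4 ⇒ p = 4/7, and the value is (3)·(4/7) + 1 = 19/7.
For General C: with q = P(1), equating Top's and Bottom's payoffs gives 3q + 1 = −4q + 5 ⇒ q = 4/7.

19/7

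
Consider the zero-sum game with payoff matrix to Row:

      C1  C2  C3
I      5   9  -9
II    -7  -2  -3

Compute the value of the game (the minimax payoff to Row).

Row minima: I → -9, II → -7; maximin = -7.
Column maxima: C1 → 5, C2 → 9, C3 → -3; minimax = -3.
-7 ≠ -3, so there is no saddle point; optimal play is mixed.
C2 is strictly dominated by C1 (it gives Row strictly more in every row), so Column never plays it.
On the remaining 2×2 (I, II vs C1, C3):
Let Row play I with probability p. Expected payoff against C1: 5p + (-7)(1−p) = 12p − 7; against C3: (-9)p + (-3)(1−p) = −6p − 3.
Setting these equal: 12p − 7 = −6p − 3 ⇒ 18p = 4 ⇒ p = 2/9, and the value is (12)·(2/9) − 7 = -13/3.
For Column: with q = P(C1), equating I's and II's payoffs gives 14q − 9 = −4q − 3 ⇒ q = 1/3.

-13/3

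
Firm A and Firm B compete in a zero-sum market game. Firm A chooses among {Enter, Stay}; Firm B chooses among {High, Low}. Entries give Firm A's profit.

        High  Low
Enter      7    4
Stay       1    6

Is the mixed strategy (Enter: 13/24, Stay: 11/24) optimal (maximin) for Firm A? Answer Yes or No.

Against High this mix gives (13/24)·7 + (11/24)·1 = 17/4.
Against Low this mix gives (13/24)·4 + (11/24)·6 = 59/12.
Firm B will play High, holding Firm A to 17/4. Shifting weight toward the row that does better against High would raise this floor (the equalizing mix achieves 19/4 against both High and Low), so the proposed strategy is not optimal.

No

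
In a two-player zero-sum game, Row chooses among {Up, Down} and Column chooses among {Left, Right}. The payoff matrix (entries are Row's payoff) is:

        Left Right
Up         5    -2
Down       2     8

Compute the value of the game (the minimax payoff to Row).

44/13

Row minima: Up → -2, Down → 2; maximin = 2.
Column maxima: Left → 5, Right → 8; minimax = 5.
2 ≠ 5, so there is no saddle point; optimal play is mixed.
Let Row play Up with probability p. Expected payoff against Left: 5p + 2(1−p) = 3p + 2; against Right: (-2)p + 8(1−p) = −10p + 8.
Setting these equal: 3p + 2 = −10p + 8 ⇒ 13p = 6 ⇒ p = 6/13, and the value is (3)·(6/13) + 2 = 44/13.
For Column: with q = P(Left), equating Up's and Down's payoffs gives 7q − 2 = −6q + 8 ⇒ q = 10/13.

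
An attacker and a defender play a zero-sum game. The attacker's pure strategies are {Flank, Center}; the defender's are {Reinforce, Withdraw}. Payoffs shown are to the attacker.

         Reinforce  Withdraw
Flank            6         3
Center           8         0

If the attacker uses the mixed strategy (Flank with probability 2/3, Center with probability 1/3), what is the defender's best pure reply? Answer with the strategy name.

Withdraw

If the defender plays Reinforce, the attacker's expected payoff is (2/3)·6 + (1/3)·8 = 20/3.
If the defender plays Withdraw, the attacker's expected payoff is (2/3)·3 + (1/3)·0 = 2.
The defender minimizes the attacker's payoff; the smallest is 2, so the best response is Withdraw.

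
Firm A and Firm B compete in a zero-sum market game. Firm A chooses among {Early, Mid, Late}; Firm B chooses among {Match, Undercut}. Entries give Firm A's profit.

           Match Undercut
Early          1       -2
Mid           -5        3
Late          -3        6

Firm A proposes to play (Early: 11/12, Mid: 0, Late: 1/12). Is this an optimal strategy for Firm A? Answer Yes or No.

Against Match this mix gives (11/12)·1 + (1/12)·(-3) = 2/3.
Against Undercut this mix gives (11/12)·(-2) + (1/12)·6 = -4/3.
Firm B will play Undercut, holding Firm A to -4/3. Shifting weight toward the row that does better against Undercut would raise this floor (the equalizing mix achieves 0 against both Undercut and Match), so the proposed strategy is not optimal.

No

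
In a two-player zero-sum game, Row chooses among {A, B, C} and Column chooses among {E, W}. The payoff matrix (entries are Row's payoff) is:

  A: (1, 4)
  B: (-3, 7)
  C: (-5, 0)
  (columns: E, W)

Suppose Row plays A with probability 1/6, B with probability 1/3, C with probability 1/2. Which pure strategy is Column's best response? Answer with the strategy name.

E

If Column plays E, Row's expected payoff is (1/6)·1 + (1/3)·(-3) + (1/2)·(-5) = -10/3.
If Column plays W, Row's expected payoff is (1/6)·4 + (1/3)·7 + (1/2)·0 = 3.
Column minimizes Row's payoff; the smallest is -10/3, so the best response is E.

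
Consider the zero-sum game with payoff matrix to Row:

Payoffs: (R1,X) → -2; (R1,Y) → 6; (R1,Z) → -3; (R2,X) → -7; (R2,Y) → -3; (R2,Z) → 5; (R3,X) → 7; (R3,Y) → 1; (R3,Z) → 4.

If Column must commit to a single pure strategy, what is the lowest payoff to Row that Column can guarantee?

5

Column maxima: X → 7, Y → 6, Z → 5.
The smallest of these is 5.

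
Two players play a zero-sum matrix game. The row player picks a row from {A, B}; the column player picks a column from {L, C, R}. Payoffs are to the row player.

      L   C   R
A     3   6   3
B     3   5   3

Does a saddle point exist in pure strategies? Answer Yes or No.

Yes

Row minima: A → 3, B → 3; maximin = 3.
Column maxima: L → 3, C → 6, R → 3; minimax = 3.
maximin = minimax = 3, so a saddle point exists.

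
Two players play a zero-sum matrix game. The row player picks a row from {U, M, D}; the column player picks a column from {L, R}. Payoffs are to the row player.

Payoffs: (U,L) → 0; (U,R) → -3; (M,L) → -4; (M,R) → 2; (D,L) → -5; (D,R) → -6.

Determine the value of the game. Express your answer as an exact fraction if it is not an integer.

-4/3

Row minima: U → -3, M → -4, D → -6; maximin = -3.
Column maxima: L → 0, R → 2; minimax = 0.
-3 ≠ 0, so there is no saddle point; optimal play is mixed.
D is strictly dominated by U, so the row player never plays it.
On the remaining 2×2 (U, M vs L, R):
Let the row player play U with probability p. Expected payoff against L: 0p + (-4)(1−p) = 4p − 4; against R: (-3)p + 2(1−p) = −5p + 2.
Setting these equal: 4p − 4 = −5p + 2 ⇒ 9p = 6 ⇒ p = 2/3, and the value is (4)·(2/3) − 4 = -4/3.
For the column player: with q = P(L), equating U's and M's payoffs gives 3q − 3 = −6q + 2 ⇒ q = 5/9.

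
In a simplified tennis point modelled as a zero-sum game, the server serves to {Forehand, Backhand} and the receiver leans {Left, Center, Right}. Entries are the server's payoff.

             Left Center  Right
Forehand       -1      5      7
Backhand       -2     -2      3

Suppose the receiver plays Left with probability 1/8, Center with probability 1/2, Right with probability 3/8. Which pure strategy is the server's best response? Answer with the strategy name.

Forehand

Expected payoff of Forehand: (1/8)·(-1) + (1/2)·5 + (3/8)·7 = 5.
Expected payoff of Backhand: (1/8)·(-2) + (1/2)·(-2) + (3/8)·3 = -1/8.
The largest is 5, so the server's best response is Forehand.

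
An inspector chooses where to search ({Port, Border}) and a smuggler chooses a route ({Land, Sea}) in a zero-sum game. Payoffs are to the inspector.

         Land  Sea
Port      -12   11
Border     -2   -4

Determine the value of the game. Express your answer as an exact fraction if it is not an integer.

-14/5

Row minima: Port → -12, Border → -4; maximin = -4.
Column maxima: Land → -2, Sea → 11; minimax = -2.
-4 ≠ -2, so there is no saddle point; optimal play is mixed.
Let the inspector play Port with probability p. Expected payoff against Land: (-12)p + (-2)(1−p) = −10p − 2; against Sea: 11p + (-4)(1−p) = 15p − 4.
Setting these equal: −10p − 2 = 15p − 4 ⇒ −25p = -2 ⇒ p = 2/25, and the value is (-10)·(2/25) − 2 = -14/5.
For the smuggler: with q = P(Land), equating Port's and Border's payoffs gives −23q + 11 = 2q − 4 ⇒ q = 3/5.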